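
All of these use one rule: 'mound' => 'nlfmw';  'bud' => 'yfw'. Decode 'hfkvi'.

super

Each pair mirrors across the alphabet (m↔n, o↔l, u↔f): positions sum to 25. This is the alphabet-reversal cipher (Atbash): a becomes z, b becomes y, etc.
Decoding hfkvi: h↔s, f↔u, k↔p, v↔e, i↔r.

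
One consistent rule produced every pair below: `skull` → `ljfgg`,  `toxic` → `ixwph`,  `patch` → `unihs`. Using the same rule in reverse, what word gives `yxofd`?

forum

s(18)→l(11) and k(10)→j(9) fit y≡23x+13 (mod 26); the inverse of 23 mod 26 is 17. This is an affine cipher: with a=0,…,z=25, each position x becomes (23x+13) mod 26.
Decoding yxofd: y(24)→17·(24−13)≡5=f; x(23)→17·(23−13)≡14=o; o(14)→17·(14−13)≡17=r; f(5)→17·(5−13)≡20=u; d(3)→17·(3−13)≡12=m (all mod 26).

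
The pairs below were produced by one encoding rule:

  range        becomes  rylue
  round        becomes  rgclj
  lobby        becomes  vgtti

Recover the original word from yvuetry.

algebra

r(17)→r(17) and a(0)→y(24) fit y≡21x+24 (mod 26); the inverse of 21 mod 26 is 5. This is an affine cipher: with a=0,…,z=25, each position x becomes (21x+24) mod 26.
Decoding yvuetry: y(24)→5·(24−24)≡0=a; v(21)→5·(21−24)≡11=l; u(20)→5·(20−24)≡6=g; e(4)→5·(4−24)≡4=e; t(19)→5·(19−24)≡1=b; r(17)→5·(17−24)≡17=r; y(24)→5·(24−24)≡0=a (all mod 26).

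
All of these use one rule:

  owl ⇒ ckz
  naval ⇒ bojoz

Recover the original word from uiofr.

guard

This is a Caesar cipher with shift 14.
Decoding uiofr: u−14=g, i−14=u, o−14=a, f−14=r, r−14=d.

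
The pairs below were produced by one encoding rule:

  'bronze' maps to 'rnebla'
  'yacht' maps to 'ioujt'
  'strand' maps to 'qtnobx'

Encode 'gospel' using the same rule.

geqhav

b(1)→r(17) and r(17)→n(13) fit y≡3x+14 (mod 26); the inverse of 3 mod 26 is 9. Treating letters as 0–25, the rule is x ↦ 3x + 14 (mod 26).
For gospel: g(6)→3·6+14≡6=g; o(14)→3·14+14≡4=e; s(18)→3·18+14≡16=q; p(15)→3·15+14≡7=h; e(4)→3·4+14≡0=a; l(11)→3·11+14≡21=v (all mod 26).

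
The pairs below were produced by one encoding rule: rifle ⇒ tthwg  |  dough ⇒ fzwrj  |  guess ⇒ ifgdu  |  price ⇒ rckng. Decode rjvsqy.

Shifts by position in rifle: pos 0: r→t (+2), pos 1: i→t (+11), pos 2: f→h (+2), pos 3: l→w (+11) — repeating every 2. A repeating key of period 2 is used — shifts +2, +11 over and over.
Reversing it on rjvsqy: r−2=p, j−11=y, v−2=t, s−11=h, q−2=o, y−11=n.

python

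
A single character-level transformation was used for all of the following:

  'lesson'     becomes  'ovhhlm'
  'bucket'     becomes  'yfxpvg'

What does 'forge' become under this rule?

Each pair mirrors across the alphabet (l↔o, e↔v, s↔h): positions sum to 25. Letters are reflected about the middle of the alphabet (position → 25−position): Atbash.
On forge: f↔u, o↔l, r↔i, g↔t, e↔v.

ulitv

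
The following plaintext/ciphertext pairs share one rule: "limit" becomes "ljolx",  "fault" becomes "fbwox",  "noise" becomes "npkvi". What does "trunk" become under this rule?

In limit: l→l is +0, i→j is +1, m→o is +2, i→l is +3 — the shift increases by 1 each position. Letter i (0-indexed) is shifted by i+0, so successive shifts are 0, 1, 2, ….
On trunk: t+0=t, r+1=s, u+2=w, n+3=q, k+4=o.

tswqo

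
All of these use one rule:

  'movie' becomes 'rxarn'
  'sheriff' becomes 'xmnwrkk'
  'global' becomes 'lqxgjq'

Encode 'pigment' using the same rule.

The shift depends on letter class: consonant m→r is +5, but vowel o→x is +9. Vowels shift forward by 9 and consonants shift forward by 5.
Applying it to pigment: p(cons)+5=u, i(vowel)+9=r, g(cons)+5=l, m(cons)+5=r, e(vowel)+9=n, n(cons)+5=s, t(cons)+5=y.

urlrnsy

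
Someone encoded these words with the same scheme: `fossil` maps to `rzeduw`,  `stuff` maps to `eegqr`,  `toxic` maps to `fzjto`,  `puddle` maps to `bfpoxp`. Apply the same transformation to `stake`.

It's a Vigenère-style cipher with numeric key [12,11]: position i shifts by key[i mod 2].
Applying it to stake: s+12=e, t+11=e, a+12=m, k+11=v, e+12=q.

eemvq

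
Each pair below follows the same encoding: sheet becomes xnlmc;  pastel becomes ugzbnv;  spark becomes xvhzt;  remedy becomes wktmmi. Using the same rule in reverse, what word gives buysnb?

worker

Letter i (0-indexed) is shifted by i+5, so successive shifts are 5, 6, 7, ….
Reversing it on buysnb: b−5=w, u−6=o, y−7=r, s−8=k, n−9=e, b−10=r.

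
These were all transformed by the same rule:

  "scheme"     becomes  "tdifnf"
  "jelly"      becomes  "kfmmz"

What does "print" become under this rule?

This is a Caesar cipher with shift 1.
For print: p+1=q, r+1=s, i+1=j, n+1=o, t+1=u.

qsjou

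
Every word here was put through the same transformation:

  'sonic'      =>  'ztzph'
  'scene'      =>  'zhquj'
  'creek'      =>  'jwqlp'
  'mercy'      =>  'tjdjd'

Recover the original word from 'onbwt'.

hippo

Shifts by position in sonic: pos 0: s→z (+7), pos 1: o→t (+5), pos 2: n→z (+12), pos 3: i→p (+7), pos 4: c→h (+5) — repeating every 3. The shifts repeat in a cycle of length 3: positions 0,1,… shift by +7, +5, +12, then the pattern repeats.
Reversing it on onbwt: o−7=h, n−5=i, b−12=p, w−7=p, t−5=o.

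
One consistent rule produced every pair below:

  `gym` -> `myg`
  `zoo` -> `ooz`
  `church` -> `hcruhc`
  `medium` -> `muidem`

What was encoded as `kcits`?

stick

The output letters match the input read backwards: gym reversed is myg. It's just the letters in reverse order.
Reversing it on kcits: then reverse → stick.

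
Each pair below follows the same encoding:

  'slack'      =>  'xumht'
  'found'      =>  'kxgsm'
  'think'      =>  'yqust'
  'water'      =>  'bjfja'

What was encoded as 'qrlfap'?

Shifts by position in slack: pos 0: s→x (+5), pos 1: l→u (+9), pos 2: a→m (+12), pos 3: c→h (+5), pos 4: k→t (+9) — repeating every 3. The shifts repeat in a cycle of length 3: positions 0,1,… shift by +5, +9, +12, then the pattern repeats.
Decoding qrlfap: q−5=l, r−9=i, l−12=z, f−5=a, a−9=r, p−12=d.

lizard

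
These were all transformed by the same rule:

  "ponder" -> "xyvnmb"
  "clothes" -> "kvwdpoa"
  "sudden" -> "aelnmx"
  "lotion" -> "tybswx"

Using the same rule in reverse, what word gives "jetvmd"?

Shifts by position in ponder: pos 0: p→x (+8), pos 1: o→y (+10), pos 2: n→v (+8), pos 3: d→n (+10) — repeating every 2. It's a Vigenère-style cipher with numeric key [8,10]: position i shifts by key[i mod 2].
Undoing it on jetvmd: j−8=b, e−10=u, t−8=l, v−10=l, m−8=e, d−10=t.

bullet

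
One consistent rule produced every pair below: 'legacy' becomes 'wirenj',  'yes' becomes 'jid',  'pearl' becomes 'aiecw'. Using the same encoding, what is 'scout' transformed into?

The shift depends on letter class: consonant l→w is +11, but vowel e→i is +4. The rule splits by letter class: vowels +4, consonants +11.
Applying it to scout: s(cons)+11=d, c(cons)+11=n, o(vowel)+4=s, u(vowel)+4=y, t(cons)+11=e.

dnsye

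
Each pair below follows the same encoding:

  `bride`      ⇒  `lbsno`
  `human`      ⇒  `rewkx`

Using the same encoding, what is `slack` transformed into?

Compare letters: b→l is +10, r→b is +10, i→s is +10 — a constant shift. Each letter is shifted forward by 10 in the alphabet (a Caesar shift of +10).
Applying it to slack: s+10=c, l+10=v, a+10=k, c+10=m, k+10=u.

cvkmu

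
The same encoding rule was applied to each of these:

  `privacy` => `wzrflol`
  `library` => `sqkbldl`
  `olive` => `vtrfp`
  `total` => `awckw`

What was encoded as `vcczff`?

output

In privacy: p→w is +7, r→z is +8, i→r is +9, v→f is +10 — the shift increases by 1 each position. Each letter shifts forward by (position + 7), i.e. 7, 8, 9, … — the shift grows by one for each successive letter.
Decoding vcczff: v−7=o, c−8=u, c−9=t, z−10=p, f−11=u, f−12=t.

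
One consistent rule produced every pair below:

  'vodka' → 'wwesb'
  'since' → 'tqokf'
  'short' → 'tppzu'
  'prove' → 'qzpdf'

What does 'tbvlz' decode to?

Shifts by position in vodka: pos 0: v→w (+1), pos 1: o→w (+8), pos 2: d→e (+1), pos 3: k→s (+8) — repeating every 2. A repeating key of period 2 is used — shifts +1, +8 over and over.
Undoing it on tbvlz: t−1=s, b−8=t, v−1=u, l−8=d, z−1=y.

study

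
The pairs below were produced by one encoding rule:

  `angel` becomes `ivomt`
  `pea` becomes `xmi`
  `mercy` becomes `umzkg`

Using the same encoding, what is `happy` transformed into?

pixxg

Compare letters: a→i is +8, n→v is +8, g→o is +8 — a constant shift. Each letter is shifted forward by 8 in the alphabet (a Caesar shift of +8).
For happy: h+8=p, a+8=i, p+8=x, p+8=x, y+8=g.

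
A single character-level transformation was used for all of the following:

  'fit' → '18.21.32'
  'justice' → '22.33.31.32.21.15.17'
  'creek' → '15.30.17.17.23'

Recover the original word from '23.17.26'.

ken

f is letter #6 and maps to 18: an offset of 12. The number is (letter's place in the alphabet, a=1) + 12.
Undoing it on 23.17.26: 23→(23−12)÷1=11=k, 17→(17−12)÷1=5=e, 26→(26−12)÷1=14=n.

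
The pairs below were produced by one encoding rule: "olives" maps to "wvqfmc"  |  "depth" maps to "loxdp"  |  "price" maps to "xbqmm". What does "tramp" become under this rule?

A repeating key of period 2 is used — shifts +8, +10 over and over.
Applying it to tramp: t+8=b, r+10=b, a+8=i, m+10=w, p+8=x.

bbiwx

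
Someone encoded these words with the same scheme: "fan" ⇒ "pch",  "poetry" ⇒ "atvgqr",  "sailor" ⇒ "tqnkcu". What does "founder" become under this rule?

tgfpwqh

The output letters match the input read backwards, each shifted +2: fan reversed is naf. The word is reversed, then every letter is shifted forward by 2.
Applying it to founder: reverse → rednuof; then shift: r+2=t, e+2=g, d+2=f, n+2=p, u+2=w, o+2=q, f+2=h.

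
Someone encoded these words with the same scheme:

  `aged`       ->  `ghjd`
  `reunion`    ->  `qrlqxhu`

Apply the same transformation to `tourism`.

pvluxrw

The output letters match the input read backwards, each shifted +3: aged reversed is dega. Read the word backwards and shift each letter +3.
Applying it to tourism: reverse → msiruot; then shift: m+3=p, s+3=v, i+3=l, r+3=u, u+3=x, o+3=r, t+3=w.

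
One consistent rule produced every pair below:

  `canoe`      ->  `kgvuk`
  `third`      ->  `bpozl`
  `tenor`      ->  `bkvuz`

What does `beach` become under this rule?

jkgkp

The shift depends on letter class: consonant c→k is +8, but vowel a→g is +6. Vowels shift forward by 6 and consonants shift forward by 8.
For beach: b(cons)+8=j, e(vowel)+6=k, a(vowel)+6=g, c(cons)+8=k, h(cons)+8=p.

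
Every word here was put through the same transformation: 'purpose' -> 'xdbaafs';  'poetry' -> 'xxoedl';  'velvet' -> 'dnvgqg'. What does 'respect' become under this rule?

zncaqph

In purpose: p→x is +8, u→d is +9, r→b is +10, p→a is +11 — the shift increases by 1 each position. Letter i (0-indexed) is shifted by i+8, so successive shifts are 8, 9, 10, ….
For respect: r+8=z, e+9=n, s+10=c, p+11=a, e+12=q, c+13=p, t+14=h.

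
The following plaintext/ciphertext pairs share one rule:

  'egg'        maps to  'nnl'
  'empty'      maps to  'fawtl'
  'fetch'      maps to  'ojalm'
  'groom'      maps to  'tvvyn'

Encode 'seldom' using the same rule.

The output letters match the input read backwards, each shifted +7: egg reversed is gge. Two steps: reverse the string, then apply a Caesar shift of +7.
On seldom: reverse → modles; then shift: m+7=t, o+7=v, d+7=k, l+7=s, e+7=l, s+7=z.

tvkslz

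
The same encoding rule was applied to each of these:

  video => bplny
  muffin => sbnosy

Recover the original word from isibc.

In video: v→b is +6, i→p is +7, d→l is +8, e→n is +9 — the shift increases by 1 each position. The shift increases by 1 at each position, starting from +6: 6, 7, 8, ….
Decoding isibc: i−6=c, s−7=l, i−8=a, b−9=s, c−10=s.

class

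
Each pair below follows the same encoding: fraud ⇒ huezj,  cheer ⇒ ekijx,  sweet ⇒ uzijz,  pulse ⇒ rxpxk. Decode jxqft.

human

In fraud: f→h is +2, r→u is +3, a→e is +4, u→z is +5 — the shift increases by 1 each position. Letter i (0-indexed) is shifted by i+2, so successive shifts are 2, 3, 4, ….
Decoding jxqft: j−2=h, x−3=u, q−4=m, f−5=a, t−6=n.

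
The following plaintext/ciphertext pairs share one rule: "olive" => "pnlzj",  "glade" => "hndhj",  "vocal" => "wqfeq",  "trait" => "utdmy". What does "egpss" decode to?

In olive: o→p is +1, l→n is +2, i→l is +3, v→z is +4 — the shift increases by 1 each position. The shift increases by 1 at each position, starting from +1: 1, 2, 3, ….
Undoing it on egpss: e−1=d, g−2=e, p−3=m, s−4=o, s−5=n.

demon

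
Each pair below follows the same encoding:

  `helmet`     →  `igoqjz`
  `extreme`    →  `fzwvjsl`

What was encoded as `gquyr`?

In helmet: h→i is +1, e→g is +2, l→o is +3, m→q is +4 — the shift increases by 1 each position. The shift increases by 1 at each position, starting from +1: 1, 2, 3, ….
Reversing it on gquyr: g−1=f, q−2=o, u−3=r, y−4=u, r−5=m.

forum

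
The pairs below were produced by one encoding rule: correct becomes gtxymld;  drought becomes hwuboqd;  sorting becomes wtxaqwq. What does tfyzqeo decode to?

Each letter shifts forward by (position + 4), i.e. 4, 5, 6, … — the shift grows by one for each successive letter.
Undoing it on tfyzqeo: t−4=p, f−5=a, y−6=s, z−7=s, q−8=i, e−9=v, o−10=e.

passive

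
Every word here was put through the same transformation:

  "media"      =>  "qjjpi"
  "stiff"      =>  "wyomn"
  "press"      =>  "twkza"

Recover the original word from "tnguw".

piano

Each letter shifts forward by (position + 4), i.e. 4, 5, 6, … — the shift grows by one for each successive letter.
Decoding tnguw: t−4=p, n−5=i, g−6=a, u−7=n, w−8=o.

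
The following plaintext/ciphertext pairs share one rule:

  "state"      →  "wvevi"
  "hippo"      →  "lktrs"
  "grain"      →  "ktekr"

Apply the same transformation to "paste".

tcwvi

A repeating key of period 2 is used — shifts +4, +2 over and over.
For paste: p+4=t, a+2=c, s+4=w, t+2=v, e+4=i.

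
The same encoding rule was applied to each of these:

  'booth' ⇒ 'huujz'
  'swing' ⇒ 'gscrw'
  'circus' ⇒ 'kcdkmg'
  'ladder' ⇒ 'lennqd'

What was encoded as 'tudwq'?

forge

b(1)→h(7) and o(14)→u(20) fit y≡3x+4 (mod 26); the inverse of 3 mod 26 is 9. Each letter's alphabet position (a=0..z=25) is mapped through 3·x+4 mod 26 — an affine cipher.
Undoing it on tudwq: t(19)→9·(19−4)≡5=f; u(20)→9·(20−4)≡14=o; d(3)→9·(3−4)≡17=r; w(22)→9·(22−4)≡6=g; q(16)→9·(16−4)≡4=e (all mod 26).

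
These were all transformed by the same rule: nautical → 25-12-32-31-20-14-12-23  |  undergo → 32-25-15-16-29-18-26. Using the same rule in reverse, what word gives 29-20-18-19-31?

right

Letters become their 1-based position plus 11 (so a→12, b→13, …).
Undoing it on 29-20-18-19-31: 29→(29−11)÷1=18=r, 20→(20−11)÷1=9=i, 18→(18−11)÷1=7=g, 19→(19−11)÷1=8=h, 31→(31−11)÷1=20=t.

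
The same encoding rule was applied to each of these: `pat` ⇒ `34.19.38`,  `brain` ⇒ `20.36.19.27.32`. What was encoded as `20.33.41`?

p is letter #16 and maps to 34: an offset of 18. Each letter is replaced by its alphabet position (a=1..z=26) + 18.
Decoding 20.33.41: 20→(20−18)÷1=2=b, 33→(33−18)÷1=15=o, 41→(41−18)÷1=23=w.

bow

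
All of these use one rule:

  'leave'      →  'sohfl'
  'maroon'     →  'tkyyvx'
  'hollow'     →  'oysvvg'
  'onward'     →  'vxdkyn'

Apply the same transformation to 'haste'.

Shifts by position in leave: pos 0: l→s (+7), pos 1: e→o (+10), pos 2: a→h (+7), pos 3: v→f (+10) — repeating every 2. The shifts repeat in a cycle of length 2: positions 0,1,… shift by +7, +10, then the pattern repeats.
On haste: h+7=o, a+10=k, s+7=z, t+10=d, e+7=l.

okzdl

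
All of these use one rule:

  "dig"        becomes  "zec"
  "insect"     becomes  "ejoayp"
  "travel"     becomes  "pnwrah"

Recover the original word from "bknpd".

Compare letters: d→z is +22, i→e is +22, g→c is +22 — a constant shift. It's a constant shift of +22 (ROT22).
Undoing it on bknpd: b−22=f, k−22=o, n−22=r, p−22=t, d−22=h.

forth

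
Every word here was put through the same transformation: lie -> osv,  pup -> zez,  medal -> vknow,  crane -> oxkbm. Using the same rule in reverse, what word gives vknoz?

The output letters match the input read backwards, each shifted +10: lie reversed is eil. The word is reversed, then every letter is shifted forward by 10.
Decoding vknoz: shift back: v−10=l, k−10=a, n−10=d, o−10=e, z−10=p → ladep; then reverse → pedal.

pedal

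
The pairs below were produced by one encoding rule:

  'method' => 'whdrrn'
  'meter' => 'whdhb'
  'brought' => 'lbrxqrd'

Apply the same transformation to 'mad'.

The rule splits by letter class: vowels +3, consonants +10.
On mad: m(cons)+10=w, a(vowel)+3=d, d(cons)+10=n.

wdn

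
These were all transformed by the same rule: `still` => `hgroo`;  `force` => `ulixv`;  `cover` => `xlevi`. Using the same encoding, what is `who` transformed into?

dsl

This is the alphabet-reversal cipher (Atbash): a becomes z, b becomes y, etc.
On who: w↔d, h↔s, o↔l.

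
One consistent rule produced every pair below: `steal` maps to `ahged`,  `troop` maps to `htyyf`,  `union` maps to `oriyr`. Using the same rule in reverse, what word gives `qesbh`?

Treating letters as 0–25, the rule is x ↦ 7x + 4 (mod 26).
Reversing it on qesbh: q(16)→15·(16−4)≡24=y; e(4)→15·(4−4)≡0=a; s(18)→15·(18−4)≡2=c; b(1)→15·(1−4)≡7=h; h(7)→15·(7−4)≡19=t (all mod 26).

yacht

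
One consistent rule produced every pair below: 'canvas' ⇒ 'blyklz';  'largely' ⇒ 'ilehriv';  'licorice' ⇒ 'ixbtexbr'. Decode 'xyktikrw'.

involved

c(2)→b(1) and a(0)→l(11) fit y≡21x+11 (mod 26); the inverse of 21 mod 26 is 5. Treating letters as 0–25, the rule is x ↦ 21x + 11 (mod 26).
Decoding xyktikrw: x(23)→5·(23−11)≡8=i; y(24)→5·(24−11)≡13=n; k(10)→5·(10−11)≡21=v; t(19)→5·(19−11)≡14=o; i(8)→5·(8−11)≡11=l; k(10)→5·(10−11)≡21=v; r(17)→5·(17−11)≡4=e; w(22)→5·(22−11)≡3=d (all mod 26).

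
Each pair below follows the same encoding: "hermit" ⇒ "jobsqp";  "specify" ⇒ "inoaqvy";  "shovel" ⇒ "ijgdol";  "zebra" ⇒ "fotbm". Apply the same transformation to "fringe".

h(7)→j(9) and e(4)→o(14) fit y≡7x+12 (mod 26); the inverse of 7 mod 26 is 15. This is an affine cipher: with a=0,…,z=25, each position x becomes (7x+12) mod 26.
Applying it to fringe: f(5)→7·5+12≡21=v; r(17)→7·17+12≡1=b; i(8)→7·8+12≡16=q; n(13)→7·13+12≡25=z; g(6)→7·6+12≡2=c; e(4)→7·4+12≡14=o (all mod 26).

vbqzco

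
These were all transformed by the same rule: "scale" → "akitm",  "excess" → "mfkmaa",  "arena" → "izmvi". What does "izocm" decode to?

Compare letters: s→a is +8, c→k is +8, a→i is +8 — a constant shift. Each letter is shifted forward by 8 in the alphabet (a Caesar shift of +8).
Reversing it on izocm: i−8=a, z−8=r, o−8=g, c−8=u, m−8=e.

argue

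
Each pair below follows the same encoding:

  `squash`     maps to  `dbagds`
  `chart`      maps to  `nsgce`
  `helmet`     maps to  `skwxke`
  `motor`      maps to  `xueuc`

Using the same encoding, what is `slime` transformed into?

dwoxk

The shift depends on letter class: consonant s→d is +11, but vowel u→a is +6. Vowels shift forward by 6 and consonants shift forward by 11.
On slime: s(cons)+11=d, l(cons)+11=w, i(vowel)+6=o, m(cons)+11=x, e(vowel)+6=k.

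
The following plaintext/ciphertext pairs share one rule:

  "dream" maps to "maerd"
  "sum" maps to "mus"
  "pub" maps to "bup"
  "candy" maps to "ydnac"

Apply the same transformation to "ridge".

The word is simply reversed.
On ridge: reverse → egdir.

egdir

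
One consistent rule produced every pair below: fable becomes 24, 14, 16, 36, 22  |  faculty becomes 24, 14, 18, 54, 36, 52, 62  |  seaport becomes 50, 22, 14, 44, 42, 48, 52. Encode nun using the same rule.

With a=1..z=26, the number is 2·pos + 12.
Applying it to nun: n=14→40, u=21→54, n=14→40.

40, 54, 40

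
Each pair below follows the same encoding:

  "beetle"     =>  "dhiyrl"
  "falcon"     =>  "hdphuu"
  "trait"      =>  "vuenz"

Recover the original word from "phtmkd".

nephew

In beetle: b→d is +2, e→h is +3, e→i is +4, t→y is +5 — the shift increases by 1 each position. The shift increases by 1 at each position, starting from +2: 2, 3, 4, ….
Undoing it on phtmkd: p−2=n, h−3=e, t−4=p, m−5=h, k−6=e, d−7=w.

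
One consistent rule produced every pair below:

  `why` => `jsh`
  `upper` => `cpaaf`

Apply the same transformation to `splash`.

The output letters match the input read backwards, each shifted +11: why reversed is yhw. Two steps: reverse the string, then apply a Caesar shift of +11.
Applying it to splash: reverse → hsalps; then shift: h+11=s, s+11=d, a+11=l, l+11=w, p+11=a, s+11=d.

sdlwad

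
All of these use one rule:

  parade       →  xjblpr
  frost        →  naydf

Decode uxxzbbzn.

monopoly

The shift increases by 1 at each position, starting from +8: 8, 9, 10, ….
Decoding uxxzbbzn: u−8=m, x−9=o, x−10=n, z−11=o, b−12=p, b−13=o, z−14=l, n−15=y.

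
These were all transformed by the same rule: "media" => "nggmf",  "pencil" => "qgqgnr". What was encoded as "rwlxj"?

In media: m→n is +1, e→g is +2, d→g is +3, i→m is +4 — the shift increases by 1 each position. The shift increases by 1 at each position, starting from +1: 1, 2, 3, ….
Decoding rwlxj: r−1=q, w−2=u, l−3=i, x−4=t, j−5=e.

quite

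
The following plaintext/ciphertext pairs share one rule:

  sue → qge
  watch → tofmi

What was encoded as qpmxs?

glade

The output letters match the input read backwards, each shifted +12: sue reversed is eus. The word is reversed, then every letter is shifted forward by 12.
Reversing it on qpmxs: shift back: q−12=e, p−12=d, m−12=a, x−12=l, s−12=g → edalg; then reverse → glade.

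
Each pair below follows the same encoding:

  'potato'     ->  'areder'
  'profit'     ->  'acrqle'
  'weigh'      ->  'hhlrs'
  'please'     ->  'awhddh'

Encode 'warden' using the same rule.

hdcohy

Vowels shift forward by 3 and consonants shift forward by 11.
Applying it to warden: w(cons)+11=h, a(vowel)+3=d, r(cons)+11=c, d(cons)+11=o, e(vowel)+3=h, n(cons)+11=y.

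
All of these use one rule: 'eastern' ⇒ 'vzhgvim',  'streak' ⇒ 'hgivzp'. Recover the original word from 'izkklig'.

Each pair mirrors across the alphabet (e↔v, a↔z, s↔h): positions sum to 25. Each letter is replaced by its mirror in the alphabet: a↔z, b↔y, c↔x, and so on (the Atbash cipher).
Reversing it on izkklig: i↔r, z↔a, k↔p, k↔p, l↔o, i↔r, g↔t.

rapport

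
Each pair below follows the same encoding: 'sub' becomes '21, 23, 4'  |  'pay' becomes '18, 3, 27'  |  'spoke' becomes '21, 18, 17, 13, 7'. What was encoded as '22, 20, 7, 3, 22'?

s is letter #19 and maps to 21: an offset of 2. The number is (letter's place in the alphabet, a=1) + 2.
Decoding 22, 20, 7, 3, 22: 22→(22−2)÷1=20=t, 20→(20−2)÷1=18=r, 7→(7−2)÷1=5=e, 3→(3−2)÷1=1=a, 22→(22−2)÷1=20=t.

treat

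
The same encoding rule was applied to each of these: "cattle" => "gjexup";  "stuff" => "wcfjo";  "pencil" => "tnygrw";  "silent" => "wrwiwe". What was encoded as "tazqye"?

prompt

A repeating key of period 3 is used — shifts +4, +9, +11 over and over.
Reversing it on tazqye: t−4=p, a−9=r, z−11=o, q−4=m, y−9=p, e−11=t.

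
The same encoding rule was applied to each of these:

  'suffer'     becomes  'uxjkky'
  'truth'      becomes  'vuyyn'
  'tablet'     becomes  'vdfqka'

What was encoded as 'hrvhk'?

force

In suffer: s→u is +2, u→x is +3, f→j is +4, f→k is +5 — the shift increases by 1 each position. The shift increases by 1 at each position, starting from +2: 2, 3, 4, ….
Reversing it on hrvhk: h−2=f, r−3=o, v−4=r, h−5=c, k−6=e.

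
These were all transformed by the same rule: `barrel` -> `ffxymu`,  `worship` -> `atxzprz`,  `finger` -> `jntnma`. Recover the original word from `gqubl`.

cloud

Each letter shifts forward by (position + 4), i.e. 4, 5, 6, … — the shift grows by one for each successive letter.
Undoing it on gqubl: g−4=c, q−5=l, u−6=o, b−7=u, l−8=d.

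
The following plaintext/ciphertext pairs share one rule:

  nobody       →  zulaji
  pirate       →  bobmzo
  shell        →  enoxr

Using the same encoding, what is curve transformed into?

oabhk

Shifts by position in nobody: pos 0: n→z (+12), pos 1: o→u (+6), pos 2: b→l (+10), pos 3: o→a (+12), pos 4: d→j (+6), pos 5: y→i (+10) — repeating every 3. It's a Vigenère-style cipher with numeric key [12,6,10]: position i shifts by key[i mod 3].
For curve: c+12=o, u+6=a, r+10=b, v+12=h, e+6=k.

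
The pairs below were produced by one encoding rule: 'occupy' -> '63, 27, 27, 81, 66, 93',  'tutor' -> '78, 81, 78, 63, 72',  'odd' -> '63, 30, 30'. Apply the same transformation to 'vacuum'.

o(#15)→63 and c(#3)→27: differences scale by 3, so n = 3·pos + 18. With a=1..z=26, the number is 3·pos + 18.
On vacuum: v=22→84, a=1→21, c=3→27, u=21→81, u=21→81, m=13→57.

84, 21, 27, 81, 81, 57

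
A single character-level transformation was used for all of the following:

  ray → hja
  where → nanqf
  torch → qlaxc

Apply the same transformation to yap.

yjh

The output letters match the input read backwards, each shifted +9: ray reversed is yar. Two steps: reverse the string, then apply a Caesar shift of +9.
Applying it to yap: reverse → pay; then shift: p+9=y, a+9=j, y+9=h.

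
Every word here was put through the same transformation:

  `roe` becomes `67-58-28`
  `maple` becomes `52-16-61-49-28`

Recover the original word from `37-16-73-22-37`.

With a=1..z=26, the number is 3·pos + 13.
Reversing it on 37-16-73-22-37: 37→(37−13)÷3=8=h, 16→(16−13)÷3=1=a, 73→(73−13)÷3=20=t, 22→(22−13)÷3=3=c, 37→(37−13)÷3=8=h.

hatch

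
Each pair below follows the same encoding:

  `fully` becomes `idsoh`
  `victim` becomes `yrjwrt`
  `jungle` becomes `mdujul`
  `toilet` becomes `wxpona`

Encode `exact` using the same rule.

hghfc

Shifts by position in fully: pos 0: f→i (+3), pos 1: u→d (+9), pos 2: l→s (+7), pos 3: l→o (+3), pos 4: y→h (+9) — repeating every 3. The shifts repeat in a cycle of length 3: positions 0,1,… shift by +3, +9, +7, then the pattern repeats.
Applying it to exact: e+3=h, x+9=g, a+7=h, c+3=f, t+9=c.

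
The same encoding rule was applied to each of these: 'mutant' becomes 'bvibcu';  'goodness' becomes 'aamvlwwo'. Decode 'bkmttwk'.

The output letters match the input read backwards, each shifted +8: mutant reversed is tnatum. Two steps: reverse the string, then apply a Caesar shift of +8.
Decoding bkmttwk: shift back: b−8=t, k−8=c, m−8=e, t−8=l, t−8=l, w−8=o, k−8=c → tcelloc; then reverse → collect.

collect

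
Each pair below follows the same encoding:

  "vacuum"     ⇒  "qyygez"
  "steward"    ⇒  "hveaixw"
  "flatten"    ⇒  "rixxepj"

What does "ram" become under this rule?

Read the word backwards and shift each letter +4.
On ram: reverse → mar; then shift: m+4=q, a+4=e, r+4=v.

qev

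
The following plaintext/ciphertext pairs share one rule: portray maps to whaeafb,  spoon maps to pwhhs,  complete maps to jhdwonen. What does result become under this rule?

anptoe

p(15)→w(22) and o(14)→h(7) fit y≡15x+5 (mod 26); the inverse of 15 mod 26 is 7. Treating letters as 0–25, the rule is x ↦ 15x + 5 (mod 26).
On result: r(17)→15·17+5≡0=a; e(4)→15·4+5≡13=n; s(18)→15·18+5≡15=p; u(20)→15·20+5≡19=t; l(11)→15·11+5≡14=o; t(19)→15·19+5≡4=e (all mod 26).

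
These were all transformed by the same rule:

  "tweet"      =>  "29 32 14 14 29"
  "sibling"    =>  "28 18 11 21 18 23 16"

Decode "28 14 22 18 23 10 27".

seminar

t is letter #20 and maps to 29: an offset of 9. Letters become their 1-based position plus 9 (so a→10, b→11, …).
Decoding 28 14 22 18 23 10 27: 28→(28−9)÷1=19=s, 14→(14−9)÷1=5=e, 22→(22−9)÷1=13=m, 18→(18−9)÷1=9=i, 23→(23−9)÷1=14=n, 10→(10−9)÷1=1=a, 27→(27−9)÷1=18=r.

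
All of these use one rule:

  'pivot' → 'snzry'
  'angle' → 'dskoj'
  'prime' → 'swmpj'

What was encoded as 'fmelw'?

Shifts by position in pivot: pos 0: p→s (+3), pos 1: i→n (+5), pos 2: v→z (+4), pos 3: o→r (+3), pos 4: t→y (+5) — repeating every 3. The shifts repeat in a cycle of length 3: positions 0,1,… shift by +3, +5, +4, then the pattern repeats.
Undoing it on fmelw: f−3=c, m−5=h, e−4=a, l−3=i, w−5=r.

chair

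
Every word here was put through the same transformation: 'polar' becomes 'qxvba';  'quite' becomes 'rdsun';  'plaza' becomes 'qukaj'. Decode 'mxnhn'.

lodge

Shifts by position in polar: pos 0: p→q (+1), pos 1: o→x (+9), pos 2: l→v (+10), pos 3: a→b (+1), pos 4: r→a (+9) — repeating every 3. The shifts repeat in a cycle of length 3: positions 0,1,… shift by +1, +9, +10, then the pattern repeats.
Reversing it on mxnhn: m−1=l, x−9=o, n−10=d, h−1=g, n−9=e.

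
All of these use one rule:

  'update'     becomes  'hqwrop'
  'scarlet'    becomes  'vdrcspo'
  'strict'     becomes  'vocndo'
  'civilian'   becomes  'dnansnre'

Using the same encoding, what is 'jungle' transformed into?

u(20)→h(7) and p(15)→q(16) fit y≡19x+17 (mod 26); the inverse of 19 mod 26 is 11. This is an affine cipher: with a=0,…,z=25, each position x becomes (19x+17) mod 26.
On jungle: j(9)→19·9+17≡6=g; u(20)→19·20+17≡7=h; n(13)→19·13+17≡4=e; g(6)→19·6+17≡1=b; l(11)→19·11+17≡18=s; e(4)→19·4+17≡15=p (all mod 26).

ghebsp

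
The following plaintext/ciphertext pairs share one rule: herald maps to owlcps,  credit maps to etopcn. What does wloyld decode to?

The word is reversed, then every letter is shifted forward by 11.
Reversing it on wloyld: shift back: w−11=l, l−11=a, o−11=d, y−11=n, l−11=a, d−11=s → ladnas; then reverse → sandal.

sandal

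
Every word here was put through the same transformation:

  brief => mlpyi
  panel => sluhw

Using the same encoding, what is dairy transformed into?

fyphk

The output letters match the input read backwards, each shifted +7: brief reversed is feirb. The word is reversed, then every letter is shifted forward by 7.
On dairy: reverse → yriad; then shift: y+7=f, r+7=y, i+7=p, a+7=h, d+7=k.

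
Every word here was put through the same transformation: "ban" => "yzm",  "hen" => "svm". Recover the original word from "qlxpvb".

Each pair mirrors across the alphabet (b↔y, a↔z, n↔m): positions sum to 25. Each letter is replaced by its mirror in the alphabet: a↔z, b↔y, c↔x, and so on (the Atbash cipher).
Undoing it on qlxpvb: q↔j, l↔o, x↔c, p↔k, v↔e, b↔y.

jockey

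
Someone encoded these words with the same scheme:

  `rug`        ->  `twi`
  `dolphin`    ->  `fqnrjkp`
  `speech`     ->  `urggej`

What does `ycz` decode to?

wax

This is a Caesar cipher with shift 2.
Decoding ycz: y−2=w, c−2=a, z−2=x.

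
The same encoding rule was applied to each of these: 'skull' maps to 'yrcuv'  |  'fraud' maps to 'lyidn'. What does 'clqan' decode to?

weird

Each letter shifts forward by (position + 6), i.e. 6, 7, 8, … — the shift grows by one for each successive letter.
Decoding clqan: c−6=w, l−7=e, q−8=i, a−9=r, n−10=d.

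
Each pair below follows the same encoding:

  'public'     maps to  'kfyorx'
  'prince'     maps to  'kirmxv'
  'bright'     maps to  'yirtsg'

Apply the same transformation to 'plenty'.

Each pair mirrors across the alphabet (p↔k, u↔f, b↔y): positions sum to 25. This is the alphabet-reversal cipher (Atbash): a becomes z, b becomes y, etc.
For plenty: p↔k, l↔o, e↔v, n↔m, t↔g, y↔b.

kovmgb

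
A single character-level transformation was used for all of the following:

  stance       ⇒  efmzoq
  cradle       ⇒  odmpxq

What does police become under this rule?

This is a Caesar cipher with shift 12.
Applying it to police: p+12=b, o+12=a, l+12=x, i+12=u, c+12=o, e+12=q.

baxuoq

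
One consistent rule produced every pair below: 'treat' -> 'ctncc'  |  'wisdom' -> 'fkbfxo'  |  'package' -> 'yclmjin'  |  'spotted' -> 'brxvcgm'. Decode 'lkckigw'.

Shifts by position in treat: pos 0: t→c (+9), pos 1: r→t (+2), pos 2: e→n (+9), pos 3: a→c (+2) — repeating every 2. The shifts repeat in a cycle of length 2: positions 0,1,… shift by +9, +2, then the pattern repeats.
Reversing it on lkckigw: l−9=c, k−2=i, c−9=t, k−2=i, i−9=z, g−2=e, w−9=n.

citizen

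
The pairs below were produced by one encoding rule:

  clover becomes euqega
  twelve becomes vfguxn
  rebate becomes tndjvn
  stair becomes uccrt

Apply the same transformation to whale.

Shifts by position in clover: pos 0: c→e (+2), pos 1: l→u (+9), pos 2: o→q (+2), pos 3: v→e (+9) — repeating every 2. A repeating key of period 2 is used — shifts +2, +9 over and over.
On whale: w+2=y, h+9=q, a+2=c, l+9=u, e+2=g.

yqcug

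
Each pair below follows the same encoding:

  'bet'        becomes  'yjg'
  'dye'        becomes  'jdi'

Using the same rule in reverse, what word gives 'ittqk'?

flood

The output letters match the input read backwards, each shifted +5: bet reversed is teb. Read the word backwards and shift each letter +5.
Undoing it on ittqk: shift back: i−5=d, t−5=o, t−5=o, q−5=l, k−5=f → doolf; then reverse → flood.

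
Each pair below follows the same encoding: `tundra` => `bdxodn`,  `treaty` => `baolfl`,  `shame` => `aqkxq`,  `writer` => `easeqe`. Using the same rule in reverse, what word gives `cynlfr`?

update

In tundra: t→b is +8, u→d is +9, n→x is +10, d→o is +11 — the shift increases by 1 each position. The shift increases by 1 at each position, starting from +8: 8, 9, 10, ….
Undoing it on cynlfr: c−8=u, y−9=p, n−10=d, l−11=a, f−12=t, r−13=e.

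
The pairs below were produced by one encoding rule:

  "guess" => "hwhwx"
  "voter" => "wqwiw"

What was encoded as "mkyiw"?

In guess: g→h is +1, u→w is +2, e→h is +3, s→w is +4 — the shift increases by 1 each position. Letter i (0-indexed) is shifted by i+1, so successive shifts are 1, 2, 3, ….
Decoding mkyiw: m−1=l, k−2=i, y−3=v, i−4=e, w−5=r.

liver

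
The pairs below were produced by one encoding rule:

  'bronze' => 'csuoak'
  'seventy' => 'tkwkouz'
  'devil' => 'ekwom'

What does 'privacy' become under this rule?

qsowgdz

The shift depends on letter class: consonant b→c is +1, but vowel o→u is +6. The rule splits by letter class: vowels +6, consonants +1.
For privacy: p(cons)+1=q, r(cons)+1=s, i(vowel)+6=o, v(cons)+1=w, a(vowel)+6=g, c(cons)+1=d, y(cons)+1=z.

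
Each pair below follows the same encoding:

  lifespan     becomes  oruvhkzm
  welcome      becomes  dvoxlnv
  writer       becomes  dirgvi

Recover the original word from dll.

Each pair mirrors across the alphabet (l↔o, i↔r, f↔u): positions sum to 25. Letters are reflected about the middle of the alphabet (position → 25−position): Atbash.
Reversing it on dll: d↔w, l↔o, l↔o.

woo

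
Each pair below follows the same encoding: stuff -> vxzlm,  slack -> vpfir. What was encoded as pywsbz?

murmur

In stuff: s→v is +3, t→x is +4, u→z is +5, f→l is +6 — the shift increases by 1 each position. Each letter shifts forward by (position + 3), i.e. 3, 4, 5, … — the shift grows by one for each successive letter.
Decoding pywsbz: p−3=m, y−4=u, w−5=r, s−6=m, b−7=u, z−8=r.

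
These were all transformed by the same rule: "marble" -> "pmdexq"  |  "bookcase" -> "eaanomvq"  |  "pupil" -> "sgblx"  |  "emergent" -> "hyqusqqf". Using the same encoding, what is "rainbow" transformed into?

Shifts by position in marble: pos 0: m→p (+3), pos 1: a→m (+12), pos 2: r→d (+12), pos 3: b→e (+3), pos 4: l→x (+12), pos 5: e→q (+12) — repeating every 3. The shifts repeat in a cycle of length 3: positions 0,1,… shift by +3, +12, +12, then the pattern repeats.
For rainbow: r+3=u, a+12=m, i+12=u, n+3=q, b+12=n, o+12=a, w+3=z.

umuqnaz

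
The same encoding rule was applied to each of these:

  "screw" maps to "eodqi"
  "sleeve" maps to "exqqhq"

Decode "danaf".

Compare letters: s→e is +12, c→o is +12, r→d is +12 — a constant shift. This is a Caesar cipher with shift 12.
Reversing it on danaf: d−12=r, a−12=o, n−12=b, a−12=o, f−12=t.

robot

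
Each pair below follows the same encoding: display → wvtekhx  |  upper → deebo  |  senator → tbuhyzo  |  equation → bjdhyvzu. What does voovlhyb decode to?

d(3)→w(22) and i(8)→v(21) fit y≡5x+7 (mod 26); the inverse of 5 mod 26 is 21. Treating letters as 0–25, the rule is x ↦ 5x + 7 (mod 26).
Reversing it on voovlhyb: v(21)→21·(21−7)≡8=i; o(14)→21·(14−7)≡17=r; o(14)→21·(14−7)≡17=r; v(21)→21·(21−7)≡8=i; l(11)→21·(11−7)≡6=g; h(7)→21·(7−7)≡0=a; y(24)→21·(24−7)≡19=t; b(1)→21·(1−7)≡4=e (all mod 26).

irrigate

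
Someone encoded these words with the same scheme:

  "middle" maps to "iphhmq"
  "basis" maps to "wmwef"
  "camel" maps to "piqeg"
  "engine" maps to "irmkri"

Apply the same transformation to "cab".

Two steps: reverse the string, then apply a Caesar shift of +4.
Applying it to cab: reverse → bac; then shift: b+4=f, a+4=e, c+4=g.

feg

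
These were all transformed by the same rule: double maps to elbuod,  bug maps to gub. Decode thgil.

light

The word is simply reversed.
Reversing it on thgil: then reverse → light.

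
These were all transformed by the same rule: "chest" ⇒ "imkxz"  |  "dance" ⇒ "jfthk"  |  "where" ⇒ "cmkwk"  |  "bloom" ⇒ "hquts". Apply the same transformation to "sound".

The shifts repeat in a cycle of length 2: positions 0,1,… shift by +6, +5, then the pattern repeats.
For sound: s+6=y, o+5=t, u+6=a, n+5=s, d+6=j.

ytasj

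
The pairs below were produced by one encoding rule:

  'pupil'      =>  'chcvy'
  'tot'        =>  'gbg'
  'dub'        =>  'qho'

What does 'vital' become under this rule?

Compare letters: p→c is +13, u→h is +13, p→c is +13 — a constant shift. Every letter moves 13 places later in the alphabet, wrapping around z→a.
Applying it to vital: v+13=i, i+13=v, t+13=g, a+13=n, l+13=y.

ivgny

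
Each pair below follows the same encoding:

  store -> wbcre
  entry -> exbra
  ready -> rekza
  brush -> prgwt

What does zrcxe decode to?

drone

This is an affine cipher: with a=0,…,z=25, each position x becomes (5x+10) mod 26.
Undoing it on zrcxe: z(25)→21·(25−10)≡3=d; r(17)→21·(17−10)≡17=r; c(2)→21·(2−10)≡14=o; x(23)→21·(23−10)≡13=n; e(4)→21·(4−10)≡4=e (all mod 26).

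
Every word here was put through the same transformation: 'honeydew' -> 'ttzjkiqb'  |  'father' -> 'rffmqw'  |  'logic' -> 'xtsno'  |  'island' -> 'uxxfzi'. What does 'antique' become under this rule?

msfnczq

The shifts repeat in a cycle of length 2: positions 0,1,… shift by +12, +5, then the pattern repeats.
For antique: a+12=m, n+5=s, t+12=f, i+5=n, q+12=c, u+5=z, e+12=q.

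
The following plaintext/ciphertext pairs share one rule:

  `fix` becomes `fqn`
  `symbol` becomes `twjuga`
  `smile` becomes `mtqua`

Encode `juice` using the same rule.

mkqcr

The output letters match the input read backwards, each shifted +8: fix reversed is xif. The word is reversed, then every letter is shifted forward by 8.
Applying it to juice: reverse → eciuj; then shift: e+8=m, c+8=k, i+8=q, u+8=c, j+8=r.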